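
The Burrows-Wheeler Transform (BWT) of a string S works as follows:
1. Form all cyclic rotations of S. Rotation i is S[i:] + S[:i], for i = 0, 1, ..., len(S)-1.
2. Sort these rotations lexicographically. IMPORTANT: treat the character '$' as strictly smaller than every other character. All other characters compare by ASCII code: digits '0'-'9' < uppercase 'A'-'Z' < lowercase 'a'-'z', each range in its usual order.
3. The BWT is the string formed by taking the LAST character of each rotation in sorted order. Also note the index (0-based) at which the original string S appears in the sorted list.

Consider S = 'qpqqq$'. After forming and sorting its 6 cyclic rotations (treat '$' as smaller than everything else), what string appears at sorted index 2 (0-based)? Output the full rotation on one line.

Answer: q$qpqq

Derivation:
All 6 rotations (rotation i = S[i:]+S[:i]):
  rot[0] = qpqqq$
  rot[1] = pqqq$q
  rot[2] = qqq$qp
  rot[3] = qq$qpq
  rot[4] = q$qpqq
  rot[5] = $qpqqq
Sorted (with $ < everything):
  sorted[0] = $qpqqq
  sorted[1] = pqqq$q
  sorted[2] = q$qpqq
  sorted[3] = qpqqq$
  sorted[4] = qq$qpq
  sorted[5] = qqq$qp
sorted[2] = q$qpqq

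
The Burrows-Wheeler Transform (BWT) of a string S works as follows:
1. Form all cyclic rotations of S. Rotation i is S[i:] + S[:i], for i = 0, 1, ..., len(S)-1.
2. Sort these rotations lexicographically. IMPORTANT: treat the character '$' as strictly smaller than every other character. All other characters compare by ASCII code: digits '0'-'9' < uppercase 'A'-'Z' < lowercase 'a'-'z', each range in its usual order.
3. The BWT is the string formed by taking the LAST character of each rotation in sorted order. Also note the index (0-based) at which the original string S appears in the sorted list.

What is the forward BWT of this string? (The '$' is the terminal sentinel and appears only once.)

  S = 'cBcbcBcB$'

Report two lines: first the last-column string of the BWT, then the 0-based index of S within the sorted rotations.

Answer: BccccBb$B
7

Derivation:
All 9 rotations (rotation i = S[i:]+S[:i]):
  rot[0] = cBcbcBcB$
  rot[1] = BcbcBcB$c
  rot[2] = cbcBcB$cB
  rot[3] = bcBcB$cBc
  rot[4] = cBcB$cBcb
  rot[5] = BcB$cBcbc
  rot[6] = cB$cBcbcB
  rot[7] = B$cBcbcBc
  rot[8] = $cBcbcBcB
Sorted (with $ < everything):
  sorted[0] = $cBcbcBcB  (last char: 'B')
  sorted[1] = B$cBcbcBc  (last char: 'c')
  sorted[2] = BcB$cBcbc  (last char: 'c')
  sorted[3] = BcbcBcB$c  (last char: 'c')
  sorted[4] = bcBcB$cBc  (last char: 'c')
  sorted[5] = cB$cBcbcB  (last char: 'B')
  sorted[6] = cBcB$cBcb  (last char: 'b')
  sorted[7] = cBcbcBcB$  (last char: '$')
  sorted[8] = cbcBcB$cB  (last char: 'B')
Last column: BccccBb$B
Original string S is at sorted index 7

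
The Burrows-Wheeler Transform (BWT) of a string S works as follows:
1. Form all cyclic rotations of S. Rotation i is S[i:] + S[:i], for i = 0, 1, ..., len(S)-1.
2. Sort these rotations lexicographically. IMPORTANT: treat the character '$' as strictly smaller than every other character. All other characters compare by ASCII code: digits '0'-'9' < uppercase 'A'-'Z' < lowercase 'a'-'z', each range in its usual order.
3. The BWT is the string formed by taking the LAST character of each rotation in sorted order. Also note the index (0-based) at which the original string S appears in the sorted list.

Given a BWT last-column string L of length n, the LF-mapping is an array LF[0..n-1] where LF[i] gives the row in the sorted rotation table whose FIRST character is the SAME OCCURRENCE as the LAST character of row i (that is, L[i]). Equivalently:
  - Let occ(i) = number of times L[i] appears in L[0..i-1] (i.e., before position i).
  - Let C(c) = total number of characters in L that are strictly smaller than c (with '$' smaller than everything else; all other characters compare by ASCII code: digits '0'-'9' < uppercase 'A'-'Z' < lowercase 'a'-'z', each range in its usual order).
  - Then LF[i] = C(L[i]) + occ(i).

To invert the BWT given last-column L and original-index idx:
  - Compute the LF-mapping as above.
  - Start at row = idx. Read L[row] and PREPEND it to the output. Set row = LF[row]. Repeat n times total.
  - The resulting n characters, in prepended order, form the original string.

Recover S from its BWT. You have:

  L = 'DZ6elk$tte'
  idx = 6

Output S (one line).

LF mapping: 2 3 1 4 7 6 0 8 9 5
Walk LF starting at row 6, prepending L[row]:
  step 1: row=6, L[6]='$', prepend. Next row=LF[6]=0
  step 2: row=0, L[0]='D', prepend. Next row=LF[0]=2
  step 3: row=2, L[2]='6', prepend. Next row=LF[2]=1
  step 4: row=1, L[1]='Z', prepend. Next row=LF[1]=3
  step 5: row=3, L[3]='e', prepend. Next row=LF[3]=4
  step 6: row=4, L[4]='l', prepend. Next row=LF[4]=7
  step 7: row=7, L[7]='t', prepend. Next row=LF[7]=8
  step 8: row=8, L[8]='t', prepend. Next row=LF[8]=9
  step 9: row=9, L[9]='e', prepend. Next row=LF[9]=5
  step 10: row=5, L[5]='k', prepend. Next row=LF[5]=6
Reversed output: kettleZ6D$

Answer: kettleZ6D$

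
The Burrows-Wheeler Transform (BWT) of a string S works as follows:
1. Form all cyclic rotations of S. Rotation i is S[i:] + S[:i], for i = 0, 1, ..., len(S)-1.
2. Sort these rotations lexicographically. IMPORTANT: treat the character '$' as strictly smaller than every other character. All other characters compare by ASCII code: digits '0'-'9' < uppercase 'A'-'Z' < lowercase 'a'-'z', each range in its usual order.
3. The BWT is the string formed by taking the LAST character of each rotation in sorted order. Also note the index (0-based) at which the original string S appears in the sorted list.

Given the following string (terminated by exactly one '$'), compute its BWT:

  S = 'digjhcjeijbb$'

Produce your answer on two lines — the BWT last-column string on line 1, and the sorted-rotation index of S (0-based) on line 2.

Answer: bbjh$jijdeicg
4

Derivation:
All 13 rotations (rotation i = S[i:]+S[:i]):
  rot[0] = digjhcjeijbb$
  rot[1] = igjhcjeijbb$d
  rot[2] = gjhcjeijbb$di
  rot[3] = jhcjeijbb$dig
  rot[4] = hcjeijbb$digj
  rot[5] = cjeijbb$digjh
  rot[6] = jeijbb$digjhc
  rot[7] = eijbb$digjhcj
  rot[8] = ijbb$digjhcje
  rot[9] = jbb$digjhcjei
  rot[10] = bb$digjhcjeij
  rot[11] = b$digjhcjeijb
  rot[12] = $digjhcjeijbb
Sorted (with $ < everything):
  sorted[0] = $digjhcjeijbb  (last char: 'b')
  sorted[1] = b$digjhcjeijb  (last char: 'b')
  sorted[2] = bb$digjhcjeij  (last char: 'j')
  sorted[3] = cjeijbb$digjh  (last char: 'h')
  sorted[4] = digjhcjeijbb$  (last char: '$')
  sorted[5] = eijbb$digjhcj  (last char: 'j')
  sorted[6] = gjhcjeijbb$di  (last char: 'i')
  sorted[7] = hcjeijbb$digj  (last char: 'j')
  sorted[8] = igjhcjeijbb$d  (last char: 'd')
  sorted[9] = ijbb$digjhcje  (last char: 'e')
  sorted[10] = jbb$digjhcjei  (last char: 'i')
  sorted[11] = jeijbb$digjhc  (last char: 'c')
  sorted[12] = jhcjeijbb$dig  (last char: 'g')
Last column: bbjh$jijdeicg
Original string S is at sorted index 4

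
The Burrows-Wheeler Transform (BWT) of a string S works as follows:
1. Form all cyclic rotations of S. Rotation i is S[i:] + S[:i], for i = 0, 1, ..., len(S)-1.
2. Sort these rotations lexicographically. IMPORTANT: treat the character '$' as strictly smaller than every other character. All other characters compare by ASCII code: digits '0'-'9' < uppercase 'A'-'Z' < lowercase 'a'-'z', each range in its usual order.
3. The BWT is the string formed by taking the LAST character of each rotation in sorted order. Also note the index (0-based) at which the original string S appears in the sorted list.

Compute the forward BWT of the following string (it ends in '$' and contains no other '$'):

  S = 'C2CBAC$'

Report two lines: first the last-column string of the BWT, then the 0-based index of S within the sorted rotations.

All 7 rotations (rotation i = S[i:]+S[:i]):
  rot[0] = C2CBAC$
  rot[1] = 2CBAC$C
  rot[2] = CBAC$C2
  rot[3] = BAC$C2C
  rot[4] = AC$C2CB
  rot[5] = C$C2CBA
  rot[6] = $C2CBAC
Sorted (with $ < everything):
  sorted[0] = $C2CBAC  (last char: 'C')
  sorted[1] = 2CBAC$C  (last char: 'C')
  sorted[2] = AC$C2CB  (last char: 'B')
  sorted[3] = BAC$C2C  (last char: 'C')
  sorted[4] = C$C2CBA  (last char: 'A')
  sorted[5] = C2CBAC$  (last char: '$')
  sorted[6] = CBAC$C2  (last char: '2')
Last column: CCBCA$2
Original string S is at sorted index 5

Answer: CCBCA$2
5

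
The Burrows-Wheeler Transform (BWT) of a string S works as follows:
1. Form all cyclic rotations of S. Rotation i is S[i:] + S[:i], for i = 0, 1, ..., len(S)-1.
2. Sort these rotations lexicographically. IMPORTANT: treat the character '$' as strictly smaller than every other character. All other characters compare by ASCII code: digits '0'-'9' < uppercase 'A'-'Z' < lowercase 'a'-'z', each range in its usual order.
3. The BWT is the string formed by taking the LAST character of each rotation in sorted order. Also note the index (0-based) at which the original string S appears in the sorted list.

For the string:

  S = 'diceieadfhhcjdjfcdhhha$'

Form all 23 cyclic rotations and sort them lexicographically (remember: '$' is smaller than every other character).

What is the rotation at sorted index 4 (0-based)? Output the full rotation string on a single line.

Answer: ceieadfhhcjdjfcdhhha$di

Derivation:
All 23 rotations (rotation i = S[i:]+S[:i]):
  rot[0] = diceieadfhhcjdjfcdhhha$
  rot[1] = iceieadfhhcjdjfcdhhha$d
  rot[2] = ceieadfhhcjdjfcdhhha$di
  rot[3] = eieadfhhcjdjfcdhhha$dic
  rot[4] = ieadfhhcjdjfcdhhha$dice
  rot[5] = eadfhhcjdjfcdhhha$dicei
  rot[6] = adfhhcjdjfcdhhha$diceie
  rot[7] = dfhhcjdjfcdhhha$diceiea
  rot[8] = fhhcjdjfcdhhha$diceiead
  rot[9] = hhcjdjfcdhhha$diceieadf
  rot[10] = hcjdjfcdhhha$diceieadfh
  rot[11] = cjdjfcdhhha$diceieadfhh
  rot[12] = jdjfcdhhha$diceieadfhhc
  rot[13] = djfcdhhha$diceieadfhhcj
  rot[14] = jfcdhhha$diceieadfhhcjd
  rot[15] = fcdhhha$diceieadfhhcjdj
  rot[16] = cdhhha$diceieadfhhcjdjf
  rot[17] = dhhha$diceieadfhhcjdjfc
  rot[18] = hhha$diceieadfhhcjdjfcd
  rot[19] = hha$diceieadfhhcjdjfcdh
  rot[20] = ha$diceieadfhhcjdjfcdhh
  rot[21] = a$diceieadfhhcjdjfcdhhh
  rot[22] = $diceieadfhhcjdjfcdhhha
Sorted (with $ < everything):
  sorted[0] = $diceieadfhhcjdjfcdhhha
  sorted[1] = a$diceieadfhhcjdjfcdhhh
  sorted[2] = adfhhcjdjfcdhhha$diceie
  sorted[3] = cdhhha$diceieadfhhcjdjf
  sorted[4] = ceieadfhhcjdjfcdhhha$di
  sorted[5] = cjdjfcdhhha$diceieadfhh
  sorted[6] = dfhhcjdjfcdhhha$diceiea
  sorted[7] = dhhha$diceieadfhhcjdjfc
  sorted[8] = diceieadfhhcjdjfcdhhha$
  sorted[9] = djfcdhhha$diceieadfhhcj
  sorted[10] = eadfhhcjdjfcdhhha$dicei
  sorted[11] = eieadfhhcjdjfcdhhha$dic
  sorted[12] = fcdhhha$diceieadfhhcjdj
  sorted[13] = fhhcjdjfcdhhha$diceiead
  sorted[14] = ha$diceieadfhhcjdjfcdhh
  sorted[15] = hcjdjfcdhhha$diceieadfh
  sorted[16] = hha$diceieadfhhcjdjfcdh
  sorted[17] = hhcjdjfcdhhha$diceieadf
  sorted[18] = hhha$diceieadfhhcjdjfcd
  sorted[19] = iceieadfhhcjdjfcdhhha$d
  sorted[20] = ieadfhhcjdjfcdhhha$dice
  sorted[21] = jdjfcdhhha$diceieadfhhc
  sorted[22] = jfcdhhha$diceieadfhhcjd
sorted[4] = ceieadfhhcjdjfcdhhha$di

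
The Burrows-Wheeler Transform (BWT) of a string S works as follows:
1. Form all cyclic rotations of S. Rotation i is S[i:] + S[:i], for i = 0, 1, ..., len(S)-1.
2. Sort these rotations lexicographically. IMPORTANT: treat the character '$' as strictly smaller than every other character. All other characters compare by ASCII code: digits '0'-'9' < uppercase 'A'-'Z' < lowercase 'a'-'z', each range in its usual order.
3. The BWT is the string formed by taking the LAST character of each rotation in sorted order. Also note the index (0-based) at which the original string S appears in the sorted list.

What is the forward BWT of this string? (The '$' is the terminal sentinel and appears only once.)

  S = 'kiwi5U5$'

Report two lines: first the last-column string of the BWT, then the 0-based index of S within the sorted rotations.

Answer: 5Ui5wk$i
6

Derivation:
All 8 rotations (rotation i = S[i:]+S[:i]):
  rot[0] = kiwi5U5$
  rot[1] = iwi5U5$k
  rot[2] = wi5U5$ki
  rot[3] = i5U5$kiw
  rot[4] = 5U5$kiwi
  rot[5] = U5$kiwi5
  rot[6] = 5$kiwi5U
  rot[7] = $kiwi5U5
Sorted (with $ < everything):
  sorted[0] = $kiwi5U5  (last char: '5')
  sorted[1] = 5$kiwi5U  (last char: 'U')
  sorted[2] = 5U5$kiwi  (last char: 'i')
  sorted[3] = U5$kiwi5  (last char: '5')
  sorted[4] = i5U5$kiw  (last char: 'w')
  sorted[5] = iwi5U5$k  (last char: 'k')
  sorted[6] = kiwi5U5$  (last char: '$')
  sorted[7] = wi5U5$ki  (last char: 'i')
Last column: 5Ui5wk$i
Original string S is at sorted index 6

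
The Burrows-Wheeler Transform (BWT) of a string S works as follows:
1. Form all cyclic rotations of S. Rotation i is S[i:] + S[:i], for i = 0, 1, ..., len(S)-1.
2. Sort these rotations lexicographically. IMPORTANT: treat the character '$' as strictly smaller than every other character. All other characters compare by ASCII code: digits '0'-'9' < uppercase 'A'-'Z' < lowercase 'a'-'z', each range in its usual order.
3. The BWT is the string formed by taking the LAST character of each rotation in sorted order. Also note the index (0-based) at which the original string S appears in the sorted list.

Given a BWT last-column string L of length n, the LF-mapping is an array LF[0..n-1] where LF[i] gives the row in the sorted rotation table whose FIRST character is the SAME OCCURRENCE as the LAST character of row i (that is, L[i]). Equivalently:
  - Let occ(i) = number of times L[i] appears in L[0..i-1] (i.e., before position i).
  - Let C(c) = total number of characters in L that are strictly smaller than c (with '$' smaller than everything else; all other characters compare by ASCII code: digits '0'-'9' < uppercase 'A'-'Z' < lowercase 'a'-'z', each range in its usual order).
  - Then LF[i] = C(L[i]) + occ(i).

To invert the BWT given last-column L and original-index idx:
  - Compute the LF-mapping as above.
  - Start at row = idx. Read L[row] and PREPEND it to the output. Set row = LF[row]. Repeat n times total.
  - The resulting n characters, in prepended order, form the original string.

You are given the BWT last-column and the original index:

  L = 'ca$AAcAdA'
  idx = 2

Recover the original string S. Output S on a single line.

LF mapping: 6 5 0 1 2 7 3 8 4
Walk LF starting at row 2, prepending L[row]:
  step 1: row=2, L[2]='$', prepend. Next row=LF[2]=0
  step 2: row=0, L[0]='c', prepend. Next row=LF[0]=6
  step 3: row=6, L[6]='A', prepend. Next row=LF[6]=3
  step 4: row=3, L[3]='A', prepend. Next row=LF[3]=1
  step 5: row=1, L[1]='a', prepend. Next row=LF[1]=5
  step 6: row=5, L[5]='c', prepend. Next row=LF[5]=7
  step 7: row=7, L[7]='d', prepend. Next row=LF[7]=8
  step 8: row=8, L[8]='A', prepend. Next row=LF[8]=4
  step 9: row=4, L[4]='A', prepend. Next row=LF[4]=2
Reversed output: AAdcaAAc$

Answer: AAdcaAAc$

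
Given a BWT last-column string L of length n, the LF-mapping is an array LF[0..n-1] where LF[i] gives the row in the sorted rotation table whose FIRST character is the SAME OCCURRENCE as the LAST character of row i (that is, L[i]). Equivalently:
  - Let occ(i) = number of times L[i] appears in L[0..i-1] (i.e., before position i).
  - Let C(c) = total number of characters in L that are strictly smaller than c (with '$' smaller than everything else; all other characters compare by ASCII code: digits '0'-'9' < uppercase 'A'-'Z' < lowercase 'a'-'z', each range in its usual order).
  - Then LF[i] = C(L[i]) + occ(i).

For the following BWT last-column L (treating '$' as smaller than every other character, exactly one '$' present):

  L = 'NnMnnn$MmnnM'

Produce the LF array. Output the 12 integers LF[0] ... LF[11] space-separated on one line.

Char counts: '$':1, 'M':3, 'N':1, 'm':1, 'n':6
C (first-col start): C('$')=0, C('M')=1, C('N')=4, C('m')=5, C('n')=6
L[0]='N': occ=0, LF[0]=C('N')+0=4+0=4
L[1]='n': occ=0, LF[1]=C('n')+0=6+0=6
L[2]='M': occ=0, LF[2]=C('M')+0=1+0=1
L[3]='n': occ=1, LF[3]=C('n')+1=6+1=7
L[4]='n': occ=2, LF[4]=C('n')+2=6+2=8
L[5]='n': occ=3, LF[5]=C('n')+3=6+3=9
L[6]='$': occ=0, LF[6]=C('$')+0=0+0=0
L[7]='M': occ=1, LF[7]=C('M')+1=1+1=2
L[8]='m': occ=0, LF[8]=C('m')+0=5+0=5
L[9]='n': occ=4, LF[9]=C('n')+4=6+4=10
L[10]='n': occ=5, LF[10]=C('n')+5=6+5=11
L[11]='M': occ=2, LF[11]=C('M')+2=1+2=3

Answer: 4 6 1 7 8 9 0 2 5 10 11 3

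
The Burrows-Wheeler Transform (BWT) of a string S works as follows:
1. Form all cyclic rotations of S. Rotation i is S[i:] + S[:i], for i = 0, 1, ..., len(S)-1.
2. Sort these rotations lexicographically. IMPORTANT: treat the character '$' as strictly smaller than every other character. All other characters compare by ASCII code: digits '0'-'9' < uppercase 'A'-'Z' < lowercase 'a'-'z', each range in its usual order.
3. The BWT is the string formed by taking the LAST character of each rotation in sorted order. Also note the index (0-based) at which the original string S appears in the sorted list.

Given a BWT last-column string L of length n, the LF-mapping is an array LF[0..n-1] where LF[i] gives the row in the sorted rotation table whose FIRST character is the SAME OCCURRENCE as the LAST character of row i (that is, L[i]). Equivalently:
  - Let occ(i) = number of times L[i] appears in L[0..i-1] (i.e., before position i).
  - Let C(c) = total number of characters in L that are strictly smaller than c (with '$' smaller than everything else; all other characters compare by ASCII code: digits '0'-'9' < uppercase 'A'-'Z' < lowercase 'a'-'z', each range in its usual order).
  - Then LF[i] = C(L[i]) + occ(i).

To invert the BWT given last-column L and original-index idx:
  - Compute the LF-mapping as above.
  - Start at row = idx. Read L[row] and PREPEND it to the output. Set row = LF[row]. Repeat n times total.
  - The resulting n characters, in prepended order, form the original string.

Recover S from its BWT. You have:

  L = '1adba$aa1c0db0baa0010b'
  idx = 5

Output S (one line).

LF mapping: 6 9 20 15 10 0 11 12 7 19 1 21 16 2 17 13 14 3 4 8 5 18
Walk LF starting at row 5, prepending L[row]:
  step 1: row=5, L[5]='$', prepend. Next row=LF[5]=0
  step 2: row=0, L[0]='1', prepend. Next row=LF[0]=6
  step 3: row=6, L[6]='a', prepend. Next row=LF[6]=11
  step 4: row=11, L[11]='d', prepend. Next row=LF[11]=21
  step 5: row=21, L[21]='b', prepend. Next row=LF[21]=18
  step 6: row=18, L[18]='0', prepend. Next row=LF[18]=4
  step 7: row=4, L[4]='a', prepend. Next row=LF[4]=10
  step 8: row=10, L[10]='0', prepend. Next row=LF[10]=1
  step 9: row=1, L[1]='a', prepend. Next row=LF[1]=9
  step 10: row=9, L[9]='c', prepend. Next row=LF[9]=19
  step 11: row=19, L[19]='1', prepend. Next row=LF[19]=8
  step 12: row=8, L[8]='1', prepend. Next row=LF[8]=7
  step 13: row=7, L[7]='a', prepend. Next row=LF[7]=12
  step 14: row=12, L[12]='b', prepend. Next row=LF[12]=16
  step 15: row=16, L[16]='a', prepend. Next row=LF[16]=14
  step 16: row=14, L[14]='b', prepend. Next row=LF[14]=17
  step 17: row=17, L[17]='0', prepend. Next row=LF[17]=3
  step 18: row=3, L[3]='b', prepend. Next row=LF[3]=15
  step 19: row=15, L[15]='a', prepend. Next row=LF[15]=13
  step 20: row=13, L[13]='0', prepend. Next row=LF[13]=2
  step 21: row=2, L[2]='d', prepend. Next row=LF[2]=20
  step 22: row=20, L[20]='0', prepend. Next row=LF[20]=5
Reversed output: 0d0ab0baba11ca0a0bda1$

Answer: 0d0ab0baba11ca0a0bda1$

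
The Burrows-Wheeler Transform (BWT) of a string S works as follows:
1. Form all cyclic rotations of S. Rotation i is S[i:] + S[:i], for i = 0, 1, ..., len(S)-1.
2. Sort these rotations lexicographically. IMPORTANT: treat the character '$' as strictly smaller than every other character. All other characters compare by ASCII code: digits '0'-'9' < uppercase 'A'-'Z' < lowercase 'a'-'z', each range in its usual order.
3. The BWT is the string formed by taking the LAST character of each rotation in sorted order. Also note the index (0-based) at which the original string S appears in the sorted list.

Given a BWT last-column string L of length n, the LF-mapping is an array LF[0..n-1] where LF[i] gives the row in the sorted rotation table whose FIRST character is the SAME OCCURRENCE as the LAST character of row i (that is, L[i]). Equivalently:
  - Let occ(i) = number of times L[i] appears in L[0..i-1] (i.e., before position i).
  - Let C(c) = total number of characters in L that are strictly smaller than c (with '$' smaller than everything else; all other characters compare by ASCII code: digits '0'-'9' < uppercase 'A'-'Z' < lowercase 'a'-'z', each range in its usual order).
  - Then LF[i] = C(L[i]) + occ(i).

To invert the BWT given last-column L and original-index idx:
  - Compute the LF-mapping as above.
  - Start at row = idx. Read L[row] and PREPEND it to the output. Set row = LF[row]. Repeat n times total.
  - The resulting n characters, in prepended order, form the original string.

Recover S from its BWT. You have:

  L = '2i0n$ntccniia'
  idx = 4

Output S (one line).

LF mapping: 2 6 1 9 0 10 12 4 5 11 7 8 3
Walk LF starting at row 4, prepending L[row]:
  step 1: row=4, L[4]='$', prepend. Next row=LF[4]=0
  step 2: row=0, L[0]='2', prepend. Next row=LF[0]=2
  step 3: row=2, L[2]='0', prepend. Next row=LF[2]=1
  step 4: row=1, L[1]='i', prepend. Next row=LF[1]=6
  step 5: row=6, L[6]='t', prepend. Next row=LF[6]=12
  step 6: row=12, L[12]='a', prepend. Next row=LF[12]=3
  step 7: row=3, L[3]='n', prepend. Next row=LF[3]=9
  step 8: row=9, L[9]='n', prepend. Next row=LF[9]=11
  step 9: row=11, L[11]='i', prepend. Next row=LF[11]=8
  step 10: row=8, L[8]='c', prepend. Next row=LF[8]=5
  step 11: row=5, L[5]='n', prepend. Next row=LF[5]=10
  step 12: row=10, L[10]='i', prepend. Next row=LF[10]=7
  step 13: row=7, L[7]='c', prepend. Next row=LF[7]=4
Reversed output: cincinnati02$

Answer: cincinnati02$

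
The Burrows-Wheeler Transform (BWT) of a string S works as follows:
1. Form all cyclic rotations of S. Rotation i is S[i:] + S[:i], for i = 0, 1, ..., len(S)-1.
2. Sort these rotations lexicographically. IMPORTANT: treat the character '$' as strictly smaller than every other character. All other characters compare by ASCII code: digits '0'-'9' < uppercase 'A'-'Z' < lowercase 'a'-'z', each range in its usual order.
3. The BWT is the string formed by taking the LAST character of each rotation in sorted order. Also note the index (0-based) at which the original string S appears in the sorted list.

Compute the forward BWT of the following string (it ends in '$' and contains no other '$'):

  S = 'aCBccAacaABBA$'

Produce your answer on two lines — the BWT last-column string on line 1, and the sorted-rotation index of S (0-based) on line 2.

All 14 rotations (rotation i = S[i:]+S[:i]):
  rot[0] = aCBccAacaABBA$
  rot[1] = CBccAacaABBA$a
  rot[2] = BccAacaABBA$aC
  rot[3] = ccAacaABBA$aCB
  rot[4] = cAacaABBA$aCBc
  rot[5] = AacaABBA$aCBcc
  rot[6] = acaABBA$aCBccA
  rot[7] = caABBA$aCBccAa
  rot[8] = aABBA$aCBccAac
  rot[9] = ABBA$aCBccAaca
  rot[10] = BBA$aCBccAacaA
  rot[11] = BA$aCBccAacaAB
  rot[12] = A$aCBccAacaABB
  rot[13] = $aCBccAacaABBA
Sorted (with $ < everything):
  sorted[0] = $aCBccAacaABBA  (last char: 'A')
  sorted[1] = A$aCBccAacaABB  (last char: 'B')
  sorted[2] = ABBA$aCBccAaca  (last char: 'a')
  sorted[3] = AacaABBA$aCBcc  (last char: 'c')
  sorted[4] = BA$aCBccAacaAB  (last char: 'B')
  sorted[5] = BBA$aCBccAacaA  (last char: 'A')
  sorted[6] = BccAacaABBA$aC  (last char: 'C')
  sorted[7] = CBccAacaABBA$a  (last char: 'a')
  sorted[8] = aABBA$aCBccAac  (last char: 'c')
  sorted[9] = aCBccAacaABBA$  (last char: '$')
  sorted[10] = acaABBA$aCBccA  (last char: 'A')
  sorted[11] = cAacaABBA$aCBc  (last char: 'c')
  sorted[12] = caABBA$aCBccAa  (last char: 'a')
  sorted[13] = ccAacaABBA$aCB  (last char: 'B')
Last column: ABacBACac$AcaB
Original string S is at sorted index 9

Answer: ABacBACac$AcaB
9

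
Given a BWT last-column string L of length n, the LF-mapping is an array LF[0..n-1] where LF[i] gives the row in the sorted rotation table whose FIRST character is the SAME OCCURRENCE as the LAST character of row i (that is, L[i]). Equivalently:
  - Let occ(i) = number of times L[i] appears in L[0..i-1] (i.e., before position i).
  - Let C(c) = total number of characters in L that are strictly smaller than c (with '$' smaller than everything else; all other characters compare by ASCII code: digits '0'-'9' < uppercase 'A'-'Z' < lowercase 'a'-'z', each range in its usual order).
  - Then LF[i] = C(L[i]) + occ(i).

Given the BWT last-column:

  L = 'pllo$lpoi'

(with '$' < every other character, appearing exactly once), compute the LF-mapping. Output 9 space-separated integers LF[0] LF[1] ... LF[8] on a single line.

Answer: 7 2 3 5 0 4 8 6 1

Derivation:
Char counts: '$':1, 'i':1, 'l':3, 'o':2, 'p':2
C (first-col start): C('$')=0, C('i')=1, C('l')=2, C('o')=5, C('p')=7
L[0]='p': occ=0, LF[0]=C('p')+0=7+0=7
L[1]='l': occ=0, LF[1]=C('l')+0=2+0=2
L[2]='l': occ=1, LF[2]=C('l')+1=2+1=3
L[3]='o': occ=0, LF[3]=C('o')+0=5+0=5
L[4]='$': occ=0, LF[4]=C('$')+0=0+0=0
L[5]='l': occ=2, LF[5]=C('l')+2=2+2=4
L[6]='p': occ=1, LF[6]=C('p')+1=7+1=8
L[7]='o': occ=1, LF[7]=C('o')+1=5+1=6
L[8]='i': occ=0, LF[8]=C('i')+0=1+0=1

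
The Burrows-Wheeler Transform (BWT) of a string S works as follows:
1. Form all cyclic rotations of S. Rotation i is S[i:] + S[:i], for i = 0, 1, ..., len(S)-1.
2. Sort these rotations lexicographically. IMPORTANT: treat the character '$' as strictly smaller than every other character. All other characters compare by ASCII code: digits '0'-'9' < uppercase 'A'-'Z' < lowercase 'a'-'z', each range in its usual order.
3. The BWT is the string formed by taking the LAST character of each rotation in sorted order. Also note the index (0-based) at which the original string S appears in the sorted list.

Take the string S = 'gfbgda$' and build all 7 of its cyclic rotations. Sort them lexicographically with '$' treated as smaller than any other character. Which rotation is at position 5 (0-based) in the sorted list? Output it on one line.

All 7 rotations (rotation i = S[i:]+S[:i]):
  rot[0] = gfbgda$
  rot[1] = fbgda$g
  rot[2] = bgda$gf
  rot[3] = gda$gfb
  rot[4] = da$gfbg
  rot[5] = a$gfbgd
  rot[6] = $gfbgda
Sorted (with $ < everything):
  sorted[0] = $gfbgda
  sorted[1] = a$gfbgd
  sorted[2] = bgda$gf
  sorted[3] = da$gfbg
  sorted[4] = fbgda$g
  sorted[5] = gda$gfb
  sorted[6] = gfbgda$
sorted[5] = gda$gfb

Answer: gda$gfb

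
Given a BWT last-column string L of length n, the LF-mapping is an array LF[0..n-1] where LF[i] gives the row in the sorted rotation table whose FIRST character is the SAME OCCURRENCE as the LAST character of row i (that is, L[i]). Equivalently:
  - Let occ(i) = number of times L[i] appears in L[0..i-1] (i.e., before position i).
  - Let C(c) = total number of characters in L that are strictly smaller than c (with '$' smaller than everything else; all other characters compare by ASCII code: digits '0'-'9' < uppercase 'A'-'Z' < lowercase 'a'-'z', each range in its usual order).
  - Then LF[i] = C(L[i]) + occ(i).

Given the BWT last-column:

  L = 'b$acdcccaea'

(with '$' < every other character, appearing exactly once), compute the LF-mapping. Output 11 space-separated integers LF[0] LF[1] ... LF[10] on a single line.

Char counts: '$':1, 'a':3, 'b':1, 'c':4, 'd':1, 'e':1
C (first-col start): C('$')=0, C('a')=1, C('b')=4, C('c')=5, C('d')=9, C('e')=10
L[0]='b': occ=0, LF[0]=C('b')+0=4+0=4
L[1]='$': occ=0, LF[1]=C('$')+0=0+0=0
L[2]='a': occ=0, LF[2]=C('a')+0=1+0=1
L[3]='c': occ=0, LF[3]=C('c')+0=5+0=5
L[4]='d': occ=0, LF[4]=C('d')+0=9+0=9
L[5]='c': occ=1, LF[5]=C('c')+1=5+1=6
L[6]='c': occ=2, LF[6]=C('c')+2=5+2=7
L[7]='c': occ=3, LF[7]=C('c')+3=5+3=8
L[8]='a': occ=1, LF[8]=C('a')+1=1+1=2
L[9]='e': occ=0, LF[9]=C('e')+0=10+0=10
L[10]='a': occ=2, LF[10]=C('a')+2=1+2=3

Answer: 4 0 1 5 9 6 7 8 2 10 3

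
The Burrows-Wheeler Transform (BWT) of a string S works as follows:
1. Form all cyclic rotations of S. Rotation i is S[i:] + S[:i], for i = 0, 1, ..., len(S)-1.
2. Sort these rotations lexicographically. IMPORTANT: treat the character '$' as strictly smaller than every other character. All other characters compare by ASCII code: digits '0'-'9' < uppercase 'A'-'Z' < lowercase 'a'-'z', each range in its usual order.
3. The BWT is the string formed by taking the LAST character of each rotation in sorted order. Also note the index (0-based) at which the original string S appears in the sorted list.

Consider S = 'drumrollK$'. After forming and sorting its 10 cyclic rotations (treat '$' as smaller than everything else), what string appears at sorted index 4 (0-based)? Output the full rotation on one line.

Answer: llK$drumro

Derivation:
All 10 rotations (rotation i = S[i:]+S[:i]):
  rot[0] = drumrollK$
  rot[1] = rumrollK$d
  rot[2] = umrollK$dr
  rot[3] = mrollK$dru
  rot[4] = rollK$drum
  rot[5] = ollK$drumr
  rot[6] = llK$drumro
  rot[7] = lK$drumrol
  rot[8] = K$drumroll
  rot[9] = $drumrollK
Sorted (with $ < everything):
  sorted[0] = $drumrollK
  sorted[1] = K$drumroll
  sorted[2] = drumrollK$
  sorted[3] = lK$drumrol
  sorted[4] = llK$drumro
  sorted[5] = mrollK$dru
  sorted[6] = ollK$drumr
  sorted[7] = rollK$drum
  sorted[8] = rumrollK$d
  sorted[9] = umrollK$dr
sorted[4] = llK$drumro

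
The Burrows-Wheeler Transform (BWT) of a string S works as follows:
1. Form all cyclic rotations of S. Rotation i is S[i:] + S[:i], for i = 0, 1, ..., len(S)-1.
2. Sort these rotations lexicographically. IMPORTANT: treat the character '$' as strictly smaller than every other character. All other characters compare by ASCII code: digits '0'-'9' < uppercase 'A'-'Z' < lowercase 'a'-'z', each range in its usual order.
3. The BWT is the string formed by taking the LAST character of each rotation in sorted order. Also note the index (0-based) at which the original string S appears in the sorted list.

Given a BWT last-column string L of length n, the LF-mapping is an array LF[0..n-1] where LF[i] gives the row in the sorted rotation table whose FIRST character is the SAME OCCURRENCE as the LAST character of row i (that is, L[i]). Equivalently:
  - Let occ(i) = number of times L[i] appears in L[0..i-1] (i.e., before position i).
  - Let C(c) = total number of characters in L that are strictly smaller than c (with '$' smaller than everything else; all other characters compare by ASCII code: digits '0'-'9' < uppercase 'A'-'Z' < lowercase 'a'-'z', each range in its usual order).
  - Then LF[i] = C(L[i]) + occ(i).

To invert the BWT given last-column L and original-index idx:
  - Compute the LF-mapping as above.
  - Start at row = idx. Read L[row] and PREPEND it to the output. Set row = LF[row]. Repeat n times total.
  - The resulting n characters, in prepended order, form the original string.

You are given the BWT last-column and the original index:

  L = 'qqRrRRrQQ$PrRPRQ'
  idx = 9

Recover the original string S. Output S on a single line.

LF mapping: 11 12 6 13 7 8 14 3 4 0 1 15 9 2 10 5
Walk LF starting at row 9, prepending L[row]:
  step 1: row=9, L[9]='$', prepend. Next row=LF[9]=0
  step 2: row=0, L[0]='q', prepend. Next row=LF[0]=11
  step 3: row=11, L[11]='r', prepend. Next row=LF[11]=15
  step 4: row=15, L[15]='Q', prepend. Next row=LF[15]=5
  step 5: row=5, L[5]='R', prepend. Next row=LF[5]=8
  step 6: row=8, L[8]='Q', prepend. Next row=LF[8]=4
  step 7: row=4, L[4]='R', prepend. Next row=LF[4]=7
  step 8: row=7, L[7]='Q', prepend. Next row=LF[7]=3
  step 9: row=3, L[3]='r', prepend. Next row=LF[3]=13
  step 10: row=13, L[13]='P', prepend. Next row=LF[13]=2
  step 11: row=2, L[2]='R', prepend. Next row=LF[2]=6
  step 12: row=6, L[6]='r', prepend. Next row=LF[6]=14
  step 13: row=14, L[14]='R', prepend. Next row=LF[14]=10
  step 14: row=10, L[10]='P', prepend. Next row=LF[10]=1
  step 15: row=1, L[1]='q', prepend. Next row=LF[1]=12
  step 16: row=12, L[12]='R', prepend. Next row=LF[12]=9
Reversed output: RqPRrRPrQRQRQrq$

Answer: RqPRrRPrQRQRQrq$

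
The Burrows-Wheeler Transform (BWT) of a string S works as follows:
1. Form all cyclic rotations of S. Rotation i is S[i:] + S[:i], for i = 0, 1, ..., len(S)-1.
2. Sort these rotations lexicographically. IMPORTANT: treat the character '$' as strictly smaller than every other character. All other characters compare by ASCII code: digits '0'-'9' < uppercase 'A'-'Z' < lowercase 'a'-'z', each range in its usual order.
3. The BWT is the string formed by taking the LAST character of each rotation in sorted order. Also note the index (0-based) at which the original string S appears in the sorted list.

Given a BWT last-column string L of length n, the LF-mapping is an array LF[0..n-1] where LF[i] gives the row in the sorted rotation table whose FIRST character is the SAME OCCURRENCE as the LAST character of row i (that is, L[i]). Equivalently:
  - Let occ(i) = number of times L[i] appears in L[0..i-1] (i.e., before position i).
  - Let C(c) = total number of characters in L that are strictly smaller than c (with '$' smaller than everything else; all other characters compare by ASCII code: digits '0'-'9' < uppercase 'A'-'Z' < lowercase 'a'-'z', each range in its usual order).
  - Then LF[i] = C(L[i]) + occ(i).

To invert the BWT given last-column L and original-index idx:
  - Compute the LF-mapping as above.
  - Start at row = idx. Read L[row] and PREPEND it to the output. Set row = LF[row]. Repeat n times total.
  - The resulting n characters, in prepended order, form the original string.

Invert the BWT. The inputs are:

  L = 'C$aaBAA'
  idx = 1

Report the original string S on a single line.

LF mapping: 4 0 5 6 3 1 2
Walk LF starting at row 1, prepending L[row]:
  step 1: row=1, L[1]='$', prepend. Next row=LF[1]=0
  step 2: row=0, L[0]='C', prepend. Next row=LF[0]=4
  step 3: row=4, L[4]='B', prepend. Next row=LF[4]=3
  step 4: row=3, L[3]='a', prepend. Next row=LF[3]=6
  step 5: row=6, L[6]='A', prepend. Next row=LF[6]=2
  step 6: row=2, L[2]='a', prepend. Next row=LF[2]=5
  step 7: row=5, L[5]='A', prepend. Next row=LF[5]=1
Reversed output: AaAaBC$

Answer: AaAaBC$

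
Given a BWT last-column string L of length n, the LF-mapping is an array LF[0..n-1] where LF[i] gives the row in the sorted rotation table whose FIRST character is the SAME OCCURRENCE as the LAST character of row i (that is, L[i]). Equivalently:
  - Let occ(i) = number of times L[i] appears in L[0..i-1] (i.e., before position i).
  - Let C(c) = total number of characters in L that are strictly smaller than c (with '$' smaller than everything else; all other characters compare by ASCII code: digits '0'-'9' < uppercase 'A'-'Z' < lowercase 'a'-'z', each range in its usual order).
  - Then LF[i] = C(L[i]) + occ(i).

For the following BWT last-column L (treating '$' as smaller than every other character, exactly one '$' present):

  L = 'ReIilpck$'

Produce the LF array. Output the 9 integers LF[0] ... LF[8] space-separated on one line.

Char counts: '$':1, 'I':1, 'R':1, 'c':1, 'e':1, 'i':1, 'k':1, 'l':1, 'p':1
C (first-col start): C('$')=0, C('I')=1, C('R')=2, C('c')=3, C('e')=4, C('i')=5, C('k')=6, C('l')=7, C('p')=8
L[0]='R': occ=0, LF[0]=C('R')+0=2+0=2
L[1]='e': occ=0, LF[1]=C('e')+0=4+0=4
L[2]='I': occ=0, LF[2]=C('I')+0=1+0=1
L[3]='i': occ=0, LF[3]=C('i')+0=5+0=5
L[4]='l': occ=0, LF[4]=C('l')+0=7+0=7
L[5]='p': occ=0, LF[5]=C('p')+0=8+0=8
L[6]='c': occ=0, LF[6]=C('c')+0=3+0=3
L[7]='k': occ=0, LF[7]=C('k')+0=6+0=6
L[8]='$': occ=0, LF[8]=C('$')+0=0+0=0

Answer: 2 4 1 5 7 8 3 6 0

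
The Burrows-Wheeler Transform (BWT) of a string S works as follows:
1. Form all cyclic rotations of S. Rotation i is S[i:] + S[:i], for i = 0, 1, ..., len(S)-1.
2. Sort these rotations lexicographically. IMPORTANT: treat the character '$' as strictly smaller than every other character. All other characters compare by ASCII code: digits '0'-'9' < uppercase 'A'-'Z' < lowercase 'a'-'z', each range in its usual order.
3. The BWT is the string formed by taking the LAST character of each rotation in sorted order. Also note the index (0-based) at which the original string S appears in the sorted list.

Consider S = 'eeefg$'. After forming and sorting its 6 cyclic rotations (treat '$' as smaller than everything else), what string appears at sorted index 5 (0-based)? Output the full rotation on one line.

Answer: g$eeef

Derivation:
All 6 rotations (rotation i = S[i:]+S[:i]):
  rot[0] = eeefg$
  rot[1] = eefg$e
  rot[2] = efg$ee
  rot[3] = fg$eee
  rot[4] = g$eeef
  rot[5] = $eeefg
Sorted (with $ < everything):
  sorted[0] = $eeefg
  sorted[1] = eeefg$
  sorted[2] = eefg$e
  sorted[3] = efg$ee
  sorted[4] = fg$eee
  sorted[5] = g$eeef
sorted[5] = g$eeef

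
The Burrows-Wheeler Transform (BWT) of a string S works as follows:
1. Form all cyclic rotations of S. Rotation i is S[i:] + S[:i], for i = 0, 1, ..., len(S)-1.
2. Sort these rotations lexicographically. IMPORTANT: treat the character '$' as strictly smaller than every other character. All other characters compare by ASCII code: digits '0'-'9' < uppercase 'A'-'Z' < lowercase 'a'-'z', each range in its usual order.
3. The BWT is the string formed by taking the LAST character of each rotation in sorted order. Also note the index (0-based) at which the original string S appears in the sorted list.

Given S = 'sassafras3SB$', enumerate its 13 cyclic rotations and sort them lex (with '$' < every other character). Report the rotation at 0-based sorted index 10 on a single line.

Answer: safras3SB$sas

Derivation:
All 13 rotations (rotation i = S[i:]+S[:i]):
  rot[0] = sassafras3SB$
  rot[1] = assafras3SB$s
  rot[2] = ssafras3SB$sa
  rot[3] = safras3SB$sas
  rot[4] = afras3SB$sass
  rot[5] = fras3SB$sassa
  rot[6] = ras3SB$sassaf
  rot[7] = as3SB$sassafr
  rot[8] = s3SB$sassafra
  rot[9] = 3SB$sassafras
  rot[10] = SB$sassafras3
  rot[11] = B$sassafras3S
  rot[12] = $sassafras3SB
Sorted (with $ < everything):
  sorted[0] = $sassafras3SB
  sorted[1] = 3SB$sassafras
  sorted[2] = B$sassafras3S
  sorted[3] = SB$sassafras3
  sorted[4] = afras3SB$sass
  sorted[5] = as3SB$sassafr
  sorted[6] = assafras3SB$s
  sorted[7] = fras3SB$sassa
  sorted[8] = ras3SB$sassaf
  sorted[9] = s3SB$sassafra
  sorted[10] = safras3SB$sas
  sorted[11] = sassafras3SB$
  sorted[12] = ssafras3SB$sa
sorted[10] = safras3SB$sas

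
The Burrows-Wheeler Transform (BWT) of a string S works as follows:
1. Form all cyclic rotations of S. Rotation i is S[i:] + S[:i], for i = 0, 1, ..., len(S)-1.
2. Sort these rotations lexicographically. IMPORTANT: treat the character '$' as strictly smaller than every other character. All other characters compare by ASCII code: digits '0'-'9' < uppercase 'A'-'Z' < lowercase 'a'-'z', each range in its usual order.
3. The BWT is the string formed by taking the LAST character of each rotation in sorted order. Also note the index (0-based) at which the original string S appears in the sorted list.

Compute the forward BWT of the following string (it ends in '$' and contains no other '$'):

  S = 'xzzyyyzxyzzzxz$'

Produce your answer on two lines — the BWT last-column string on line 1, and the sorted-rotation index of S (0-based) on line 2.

All 15 rotations (rotation i = S[i:]+S[:i]):
  rot[0] = xzzyyyzxyzzzxz$
  rot[1] = zzyyyzxyzzzxz$x
  rot[2] = zyyyzxyzzzxz$xz
  rot[3] = yyyzxyzzzxz$xzz
  rot[4] = yyzxyzzzxz$xzzy
  rot[5] = yzxyzzzxz$xzzyy
  rot[6] = zxyzzzxz$xzzyyy
  rot[7] = xyzzzxz$xzzyyyz
  rot[8] = yzzzxz$xzzyyyzx
  rot[9] = zzzxz$xzzyyyzxy
  rot[10] = zzxz$xzzyyyzxyz
  rot[11] = zxz$xzzyyyzxyzz
  rot[12] = xz$xzzyyyzxyzzz
  rot[13] = z$xzzyyyzxyzzzx
  rot[14] = $xzzyyyzxyzzzxz
Sorted (with $ < everything):
  sorted[0] = $xzzyyyzxyzzzxz  (last char: 'z')
  sorted[1] = xyzzzxz$xzzyyyz  (last char: 'z')
  sorted[2] = xz$xzzyyyzxyzzz  (last char: 'z')
  sorted[3] = xzzyyyzxyzzzxz$  (last char: '$')
  sorted[4] = yyyzxyzzzxz$xzz  (last char: 'z')
  sorted[5] = yyzxyzzzxz$xzzy  (last char: 'y')
  sorted[6] = yzxyzzzxz$xzzyy  (last char: 'y')
  sorted[7] = yzzzxz$xzzyyyzx  (last char: 'x')
  sorted[8] = z$xzzyyyzxyzzzx  (last char: 'x')
  sorted[9] = zxyzzzxz$xzzyyy  (last char: 'y')
  sorted[10] = zxz$xzzyyyzxyzz  (last char: 'z')
  sorted[11] = zyyyzxyzzzxz$xz  (last char: 'z')
  sorted[12] = zzxz$xzzyyyzxyz  (last char: 'z')
  sorted[13] = zzyyyzxyzzzxz$x  (last char: 'x')
  sorted[14] = zzzxz$xzzyyyzxy  (last char: 'y')
Last column: zzz$zyyxxyzzzxy
Original string S is at sorted index 3

Answer: zzz$zyyxxyzzzxy
3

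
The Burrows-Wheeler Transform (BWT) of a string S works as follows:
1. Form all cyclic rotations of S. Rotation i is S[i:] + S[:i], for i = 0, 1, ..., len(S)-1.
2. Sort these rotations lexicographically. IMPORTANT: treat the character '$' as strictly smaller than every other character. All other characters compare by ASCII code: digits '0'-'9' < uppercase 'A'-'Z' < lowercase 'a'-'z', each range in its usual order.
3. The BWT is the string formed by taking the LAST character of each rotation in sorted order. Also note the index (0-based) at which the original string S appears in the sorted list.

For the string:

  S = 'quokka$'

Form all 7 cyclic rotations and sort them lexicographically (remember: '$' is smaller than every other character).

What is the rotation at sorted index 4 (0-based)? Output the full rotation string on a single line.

All 7 rotations (rotation i = S[i:]+S[:i]):
  rot[0] = quokka$
  rot[1] = uokka$q
  rot[2] = okka$qu
  rot[3] = kka$quo
  rot[4] = ka$quok
  rot[5] = a$quokk
  rot[6] = $quokka
Sorted (with $ < everything):
  sorted[0] = $quokka
  sorted[1] = a$quokk
  sorted[2] = ka$quok
  sorted[3] = kka$quo
  sorted[4] = okka$qu
  sorted[5] = quokka$
  sorted[6] = uokka$q
sorted[4] = okka$qu

Answer: okka$qu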